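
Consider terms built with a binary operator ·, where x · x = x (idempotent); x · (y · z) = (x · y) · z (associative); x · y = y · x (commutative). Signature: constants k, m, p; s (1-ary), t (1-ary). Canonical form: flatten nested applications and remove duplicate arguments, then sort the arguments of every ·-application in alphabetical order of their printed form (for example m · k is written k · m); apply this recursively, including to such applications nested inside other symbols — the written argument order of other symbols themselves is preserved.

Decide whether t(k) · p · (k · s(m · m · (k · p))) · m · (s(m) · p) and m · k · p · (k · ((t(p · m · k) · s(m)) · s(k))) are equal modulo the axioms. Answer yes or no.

Left:  t(k) · p · (k · s(m · m · (k · p))) · m · (s(m) · p)
  Merge nested applications:  t(k) · p · k · s(m · m · (k · p)) · m · s(m) · p
  Inside:  s(m · m · (k · p))  →  s(k · m · p)
  Drop duplicates:  drop duplicate p
  Sort:  k · m · p · s(k · m · p) · s(m) · t(k)
Right:  m · k · p · (k · ((t(p · m · k) · s(m)) · s(k)))
  Flatten:  m · k · p · k · t(p · m · k) · s(m) · s(k)
  Canonicalize subterm:  t(p · m · k)  →  t(k · m · p)
  Drop duplicates:  drop duplicate k
  Sort:  k · m · p · s(k) · s(m) · t(k · m · p)

Answer: no — k · m · p · s(k · m · p) · s(m) · t(k) vs k · m · p · s(k) · s(m) · t(k · m · p)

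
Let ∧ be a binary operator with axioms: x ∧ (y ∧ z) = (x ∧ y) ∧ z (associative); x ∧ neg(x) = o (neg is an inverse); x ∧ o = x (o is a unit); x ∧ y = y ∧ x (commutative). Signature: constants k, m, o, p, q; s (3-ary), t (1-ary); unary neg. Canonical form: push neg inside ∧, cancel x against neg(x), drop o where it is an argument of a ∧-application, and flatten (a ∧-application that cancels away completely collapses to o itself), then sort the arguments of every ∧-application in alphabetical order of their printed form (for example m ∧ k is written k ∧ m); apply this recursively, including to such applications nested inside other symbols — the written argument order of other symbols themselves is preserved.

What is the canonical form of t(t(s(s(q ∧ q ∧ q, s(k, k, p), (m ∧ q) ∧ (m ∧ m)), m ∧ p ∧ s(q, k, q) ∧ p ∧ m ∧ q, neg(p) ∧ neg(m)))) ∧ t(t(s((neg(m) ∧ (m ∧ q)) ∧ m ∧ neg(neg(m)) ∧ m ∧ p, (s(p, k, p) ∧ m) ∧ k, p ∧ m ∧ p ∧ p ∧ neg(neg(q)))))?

Push neg inside:  distribute neg over ∧ and collapse double neg
Collect terms:  t(t(s(s(q ∧ q ∧ q, s(k, k, p), m ∧ m ∧ m ∧ q), m ∧ m ∧ p ∧ p ∧ q ∧ s(q, k, q), neg(m) ∧ neg(p)))) ∧ t(t(s(m ∧ m ∧ m ∧ p ∧ q, k ∧ m ∧ s(p, k, p), m ∧ p ∧ p ∧ p ∧ q)))
Order the arguments:  t(t(s(m ∧ m ∧ m ∧ p ∧ q, k ∧ m ∧ s(p, k, p), m ∧ p ∧ p ∧ p ∧ q))) ∧ t(t(s(s(q ∧ q ∧ q, s(k, k, p), m ∧ m ∧ m ∧ q), m ∧ m ∧ p ∧ p ∧ q ∧ s(q, k, q), neg(m) ∧ neg(p))))

Answer: t(t(s(m ∧ m ∧ m ∧ p ∧ q, k ∧ m ∧ s(p, k, p), m ∧ p ∧ p ∧ p ∧ q))) ∧ t(t(s(s(q ∧ q ∧ q, s(k, k, p), m ∧ m ∧ m ∧ q), m ∧ m ∧ p ∧ p ∧ q ∧ s(q, k, q), neg(m) ∧ neg(p))))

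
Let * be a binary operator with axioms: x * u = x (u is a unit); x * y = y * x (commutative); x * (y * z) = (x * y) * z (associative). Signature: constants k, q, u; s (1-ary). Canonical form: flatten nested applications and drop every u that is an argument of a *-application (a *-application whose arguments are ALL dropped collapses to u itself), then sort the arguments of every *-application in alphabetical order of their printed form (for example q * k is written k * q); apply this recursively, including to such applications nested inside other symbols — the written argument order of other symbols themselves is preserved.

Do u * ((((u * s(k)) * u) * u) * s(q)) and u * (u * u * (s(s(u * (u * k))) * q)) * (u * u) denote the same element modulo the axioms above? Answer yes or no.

Answer: no — s(k) * s(q) vs q * s(s(k))

Derivation:
Left:  u * ((((u * s(k)) * u) * u) * s(q))
  Un-nest:  u * u * s(k) * u * u * s(q)
  Units out:  drop u (×4)
  Order the arguments:  s(k) * s(q)
Right:  u * (u * u * (s(s(u * (u * k))) * q)) * (u * u)
  Un-nest:  u * u * u * s(s(u * (u * k))) * q * u * u
  Simplify inside:  s(s(u * (u * k)))  →  s(s(k))
  Units out:  drop u (×5)
  Order the arguments:  q * s(s(k))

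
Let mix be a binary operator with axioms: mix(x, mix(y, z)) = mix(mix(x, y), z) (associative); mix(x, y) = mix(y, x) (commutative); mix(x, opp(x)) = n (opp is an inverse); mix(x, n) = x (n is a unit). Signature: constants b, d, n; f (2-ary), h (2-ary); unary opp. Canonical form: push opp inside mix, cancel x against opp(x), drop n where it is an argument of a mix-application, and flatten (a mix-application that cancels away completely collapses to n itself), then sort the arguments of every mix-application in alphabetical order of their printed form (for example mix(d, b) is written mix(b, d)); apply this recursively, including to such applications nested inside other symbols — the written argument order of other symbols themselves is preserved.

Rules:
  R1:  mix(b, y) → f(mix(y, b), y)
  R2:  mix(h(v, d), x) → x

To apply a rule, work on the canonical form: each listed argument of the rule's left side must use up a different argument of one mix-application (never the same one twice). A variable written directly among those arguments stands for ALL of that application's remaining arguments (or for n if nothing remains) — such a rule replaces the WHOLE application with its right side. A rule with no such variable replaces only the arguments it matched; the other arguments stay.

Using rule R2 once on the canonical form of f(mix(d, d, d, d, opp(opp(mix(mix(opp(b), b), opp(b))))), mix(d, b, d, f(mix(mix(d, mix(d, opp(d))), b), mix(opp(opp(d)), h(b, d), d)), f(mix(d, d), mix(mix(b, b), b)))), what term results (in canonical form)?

Canonical form:  f(mix(d, d, d, d, opp(b)), mix(b, d, d, f(mix(b, d), mix(d, d, h(b, d))), f(mix(d, d), mix(b, b, b))))
Apply R2:  consuming h(b, d);  v := b, x := mix(d, d)
The variable takes the whole remainder — replace the entire application.
New term:  f(mix(d, d, d, d, opp(b)), mix(b, d, d, f(mix(b, d), mix(d, d)), f(mix(d, d), mix(b, b, b))))

Answer: f(mix(d, d, d, d, opp(b)), mix(b, d, d, f(mix(b, d), mix(d, d)), f(mix(d, d), mix(b, b, b))))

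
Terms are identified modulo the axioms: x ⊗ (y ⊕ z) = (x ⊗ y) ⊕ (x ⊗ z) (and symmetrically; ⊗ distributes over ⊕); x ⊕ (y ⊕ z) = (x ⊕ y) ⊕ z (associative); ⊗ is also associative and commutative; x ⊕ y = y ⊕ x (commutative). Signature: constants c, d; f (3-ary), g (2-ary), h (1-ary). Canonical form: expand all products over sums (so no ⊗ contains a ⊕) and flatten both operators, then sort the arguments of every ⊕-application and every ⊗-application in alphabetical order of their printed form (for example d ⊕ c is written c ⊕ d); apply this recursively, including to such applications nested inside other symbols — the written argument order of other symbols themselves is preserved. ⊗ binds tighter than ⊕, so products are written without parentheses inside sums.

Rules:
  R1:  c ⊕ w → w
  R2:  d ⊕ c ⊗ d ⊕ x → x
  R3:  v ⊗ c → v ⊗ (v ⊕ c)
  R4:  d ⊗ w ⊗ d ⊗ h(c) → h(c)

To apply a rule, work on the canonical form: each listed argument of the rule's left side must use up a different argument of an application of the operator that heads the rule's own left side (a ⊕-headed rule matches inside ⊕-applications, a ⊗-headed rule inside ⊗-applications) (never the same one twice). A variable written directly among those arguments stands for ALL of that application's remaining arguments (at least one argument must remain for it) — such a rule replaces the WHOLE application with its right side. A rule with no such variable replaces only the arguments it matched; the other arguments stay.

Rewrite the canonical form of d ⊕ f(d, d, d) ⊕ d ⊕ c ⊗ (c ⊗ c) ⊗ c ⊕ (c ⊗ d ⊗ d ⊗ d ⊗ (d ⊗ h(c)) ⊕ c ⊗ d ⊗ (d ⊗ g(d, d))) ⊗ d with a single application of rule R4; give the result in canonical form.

Answer: c ⊗ c ⊗ c ⊗ c ⊕ c ⊗ d ⊗ d ⊗ d ⊗ g(d, d) ⊕ d ⊕ d ⊕ f(d, d, d) ⊕ h(c)

Derivation:
Canonical form:  c ⊗ c ⊗ c ⊗ c ⊕ c ⊗ d ⊗ d ⊗ d ⊗ d ⊗ d ⊗ h(c) ⊕ c ⊗ d ⊗ d ⊗ d ⊗ g(d, d) ⊕ d ⊕ d ⊕ f(d, d, d)
Apply R4:  consuming d, d, h(c);  w := c ⊗ d ⊗ d ⊗ d
Every leftover argument binds to the variable; the entire application is replaced.
Result:  c ⊗ c ⊗ c ⊗ c ⊕ c ⊗ d ⊗ d ⊗ d ⊗ g(d, d) ⊕ d ⊕ d ⊕ f(d, d, d) ⊕ h(c)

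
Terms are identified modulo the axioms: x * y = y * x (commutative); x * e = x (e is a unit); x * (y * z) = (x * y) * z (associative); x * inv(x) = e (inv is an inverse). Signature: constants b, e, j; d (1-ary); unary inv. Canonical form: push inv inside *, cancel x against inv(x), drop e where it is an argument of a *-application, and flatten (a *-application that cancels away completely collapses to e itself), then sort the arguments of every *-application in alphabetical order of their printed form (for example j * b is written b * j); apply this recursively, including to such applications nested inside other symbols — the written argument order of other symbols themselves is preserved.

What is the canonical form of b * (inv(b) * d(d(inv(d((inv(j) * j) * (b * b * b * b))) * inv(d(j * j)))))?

Answer: d(d(inv(d(b * b * b * b)) * inv(d(j * j))))

Derivation:
Cancel:  b cancels
Combine occurrences:  d(d(inv(d(b * b * b * b)) * inv(d(j * j))))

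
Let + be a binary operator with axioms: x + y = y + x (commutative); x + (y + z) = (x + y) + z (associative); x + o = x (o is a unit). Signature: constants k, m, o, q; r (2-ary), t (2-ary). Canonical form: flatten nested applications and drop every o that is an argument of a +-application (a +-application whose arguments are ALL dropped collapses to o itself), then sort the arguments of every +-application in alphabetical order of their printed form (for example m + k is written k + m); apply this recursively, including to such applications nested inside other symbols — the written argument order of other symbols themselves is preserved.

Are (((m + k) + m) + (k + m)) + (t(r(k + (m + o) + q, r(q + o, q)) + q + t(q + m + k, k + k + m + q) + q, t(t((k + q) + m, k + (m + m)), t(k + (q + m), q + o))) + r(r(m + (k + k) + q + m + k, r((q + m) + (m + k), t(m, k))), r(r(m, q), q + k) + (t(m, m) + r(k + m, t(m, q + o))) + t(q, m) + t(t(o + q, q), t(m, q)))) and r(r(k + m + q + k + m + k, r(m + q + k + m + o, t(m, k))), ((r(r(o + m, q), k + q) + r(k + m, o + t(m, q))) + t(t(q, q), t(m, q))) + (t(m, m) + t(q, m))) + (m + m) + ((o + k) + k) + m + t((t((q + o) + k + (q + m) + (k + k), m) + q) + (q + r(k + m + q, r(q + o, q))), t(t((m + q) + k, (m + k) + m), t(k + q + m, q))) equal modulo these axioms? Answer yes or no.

Answer: no — k + k + m + m + m + r(r(k + k + k + m + m + q, r(k + m + m + q, t(m, k))), r(k + m, t(m, q)) + r(r(m, q), k + q) + t(m, m) + t(q, m) + t(t(q, q), t(m, q))) + t(q + q + r(k + m + q, r(q, q)) + t(k + m + q, k + k + m + q), t(t(k + m + q, k + m + m), t(k + m + q, q))) vs k + k + m + m + m + r(r(k + k + k + m + m + q, r(k + m + m + q, t(m, k))), r(k + m, t(m, q)) + r(r(m, q), k + q) + t(m, m) + t(q, m) + t(t(q, q), t(m, q))) + t(q + q + r(k + m + q, r(q, q)) + t(k + k + k + m + q + q, m), t(t(k + m + q, k + m + m), t(k + m + q, q)))

Derivation:
Left:  (((m + k) + m) + (k + m)) + (t(r(k + (m + o) + q, r(q + o, q)) + q + t(q + m + k, k + k + m + q) + q, t(t((k + q) + m, k + (m + m)), t(k + (q + m), q + o))) + r(r(m + (k + k) + q + m + k, r((q + m) + (m + k), t(m, k))), r(r(m, q), q + k) + (t(m, m) + r(k + m, t(m, q + o))) + t(q, m) + t(t(o + q, q), t(m, q))))
  Flatten:  m + k + m + k + m + t(r(k + (m + o) + q, r(q + o, q)) + q + t(q + m + k, k + k + m + q) + q, t(t((k + q) + m, k + (m + m)), t(k + (q + m), q + o))) + r(r(m + (k + k) + q + m + k, r((q + m) + (m + k), t(m, k))), r(r(m, q), q + k) + (t(m, m) + r(k + m, t(m, q + o))) + t(q, m) + t(t(o + q, q), t(m, q)))
  Simplify inside:  t(r(k + (m + o) + q, r(q + o, q)) + q + t(q + m + k, k + k + m + q) + q, t(t((k + q) + m, k + (m + m)), t(k + (q + m), q + o)))  →  t(q + q + r(k + m + q, r(q, q)) + t(k + m + q, k + k + m + q), t(t(k + m + q, k + m + m), t(k + m + q, q)))
  Inside:  r(r(m + (k + k) + q + m + k, r((q + m) + (m + k), t(m, k))), r(r(m, q), q + k) + (t(m, m) + r(k + m, t(m, q + o))) + t(q, m) + t(t(o + q, q), t(m, q)))  →  r(r(k + k + k + m + m + q, r(k + m + m + q, t(m, k))), r(k + m, t(m, q)) + r(r(m, q), k + q) + t(m, m) + t(q, m) + t(t(q, q), t(m, q)))
  Sort:  k + k + m + m + m + r(r(k + k + k + m + m + q, r(k + m + m + q, t(m, k))), r(k + m, t(m, q)) + r(r(m, q), k + q) + t(m, m) + t(q, m) + t(t(q, q), t(m, q))) + t(q + q + r(k + m + q, r(q, q)) + t(k + m + q, k + k + m + q), t(t(k + m + q, k + m + m), t(k + m + q, q)))
Right:  r(r(k + m + q + k + m + k, r(m + q + k + m + o, t(m, k))), ((r(r(o + m, q), k + q) + r(k + m, o + t(m, q))) + t(t(q, q), t(m, q))) + (t(m, m) + t(q, m))) + (m + m) + ((o + k) + k) + m + t((t((q + o) + k + (q + m) + (k + k), m) + q) + (q + r(k + m + q, r(q + o, q))), t(t((m + q) + k, (m + k) + m), t(k + q + m, q)))
  Flatten:  r(r(k + m + q + k + m + k, r(m + q + k + m + o, t(m, k))), ((r(r(o + m, q), k + q) + r(k + m, o + t(m, q))) + t(t(q, q), t(m, q))) + (t(m, m) + t(q, m))) + m + m + o + k + k + m + t((t((q + o) + k + (q + m) + (k + k), m) + q) + (q + r(k + m + q, r(q + o, q))), t(t((m + q) + k, (m + k) + m), t(k + q + m, q)))
  Inside:  r(r(k + m + q + k + m + k, r(m + q + k + m + o, t(m, k))), ((r(r(o + m, q), k + q) + r(k + m, o + t(m, q))) + t(t(q, q), t(m, q))) + (t(m, m) + t(q, m)))  →  r(r(k + k + k + m + m + q, r(k + m + m + q, t(m, k))), r(k + m, t(m, q)) + r(r(m, q), k + q) + t(m, m) + t(q, m) + t(t(q, q), t(m, q)))
  Canonicalize subterm:  t((t((q + o) + k + (q + m) + (k + k), m) + q) + (q + r(k + m + q, r(q + o, q))), t(t((m + q) + k, (m + k) + m), t(k + q + m, q)))  →  t(q + q + r(k + m + q, r(q, q)) + t(k + k + k + m + q + q, m), t(t(k + m + q, k + m + m), t(k + m + q, q)))
  Drop the unit:  drop o
  Sort arguments:  k + k + m + m + m + r(r(k + k + k + m + m + q, r(k + m + m + q, t(m, k))), r(k + m, t(m, q)) + r(r(m, q), k + q) + t(m, m) + t(q, m) + t(t(q, q), t(m, q))) + t(q + q + r(k + m + q, r(q, q)) + t(k + k + k + m + q + q, m), t(t(k + m + q, k + m + m), t(k + m + q, q)))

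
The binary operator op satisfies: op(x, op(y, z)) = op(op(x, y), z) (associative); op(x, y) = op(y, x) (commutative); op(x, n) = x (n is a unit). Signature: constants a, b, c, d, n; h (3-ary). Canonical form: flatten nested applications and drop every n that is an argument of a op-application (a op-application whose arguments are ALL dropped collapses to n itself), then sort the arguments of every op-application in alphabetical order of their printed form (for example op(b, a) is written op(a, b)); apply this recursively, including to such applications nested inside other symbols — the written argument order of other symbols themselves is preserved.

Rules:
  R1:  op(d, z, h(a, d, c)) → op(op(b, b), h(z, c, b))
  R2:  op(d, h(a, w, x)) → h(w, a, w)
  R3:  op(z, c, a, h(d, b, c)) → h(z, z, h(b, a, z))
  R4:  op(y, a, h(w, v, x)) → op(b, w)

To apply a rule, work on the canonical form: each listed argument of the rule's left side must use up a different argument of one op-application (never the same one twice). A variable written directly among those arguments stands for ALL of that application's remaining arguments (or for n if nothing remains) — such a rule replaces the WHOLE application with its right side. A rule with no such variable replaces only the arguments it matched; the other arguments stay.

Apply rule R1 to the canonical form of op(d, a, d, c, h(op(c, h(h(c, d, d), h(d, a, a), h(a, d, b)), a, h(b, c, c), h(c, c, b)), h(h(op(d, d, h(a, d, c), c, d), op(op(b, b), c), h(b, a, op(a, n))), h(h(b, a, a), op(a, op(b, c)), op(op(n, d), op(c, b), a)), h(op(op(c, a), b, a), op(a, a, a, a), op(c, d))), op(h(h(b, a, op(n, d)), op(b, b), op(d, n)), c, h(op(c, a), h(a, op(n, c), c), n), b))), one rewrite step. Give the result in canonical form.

Canonical form:  op(a, c, d, d, h(op(a, c, h(b, c, c), h(c, c, b), h(h(c, d, d), h(d, a, a), h(a, d, b))), h(h(op(c, d, d, d, h(a, d, c)), op(b, b, c), h(b, a, a)), h(h(b, a, a), op(a, b, c), op(a, b, c, d)), h(op(a, a, b, c), op(a, a, a, a), op(c, d))), op(b, c, h(h(b, a, d), op(b, b), d), h(op(a, c), h(a, c, c), n))))
Match R1:  consume d, h(a, d, c);  z := op(c, d, d)
Every leftover argument binds to the variable; the entire application is replaced.
Giving:  op(a, c, d, d, h(op(a, c, h(b, c, c), h(c, c, b), h(h(c, d, d), h(d, a, a), h(a, d, b))), h(h(op(b, b, h(op(c, d, d), c, b)), op(b, b, c), h(b, a, a)), h(h(b, a, a), op(a, b, c), op(a, b, c, d)), h(op(a, a, b, c), op(a, a, a, a), op(c, d))), op(b, c, h(h(b, a, d), op(b, b), d), h(op(a, c), h(a, c, c), n))))

Answer: op(a, c, d, d, h(op(a, c, h(b, c, c), h(c, c, b), h(h(c, d, d), h(d, a, a), h(a, d, b))), h(h(op(b, b, h(op(c, d, d), c, b)), op(b, b, c), h(b, a, a)), h(h(b, a, a), op(a, b, c), op(a, b, c, d)), h(op(a, a, b, c), op(a, a, a, a), op(c, d))), op(b, c, h(h(b, a, d), op(b, b), d), h(op(a, c), h(a, c, c), n))))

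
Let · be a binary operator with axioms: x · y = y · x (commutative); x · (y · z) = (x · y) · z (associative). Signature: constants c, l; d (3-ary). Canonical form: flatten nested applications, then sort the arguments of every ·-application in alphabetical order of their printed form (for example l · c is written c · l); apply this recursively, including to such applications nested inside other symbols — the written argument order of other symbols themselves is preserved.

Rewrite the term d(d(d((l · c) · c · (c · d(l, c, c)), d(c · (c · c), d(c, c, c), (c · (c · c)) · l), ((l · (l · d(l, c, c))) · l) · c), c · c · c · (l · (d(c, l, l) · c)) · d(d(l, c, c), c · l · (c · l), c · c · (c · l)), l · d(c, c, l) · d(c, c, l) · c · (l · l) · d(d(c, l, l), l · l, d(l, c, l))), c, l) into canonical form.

Answer: d(d(d(c · c · c · d(l, c, c) · l, d(c · c · c, d(c, c, c), c · c · c · l), c · d(l, c, c) · l · l · l), c · c · c · c · d(c, l, l) · d(d(l, c, c), c · c · l · l, c · c · c · l) · l, c · d(c, c, l) · d(c, c, l) · d(d(c, l, l), l · l, d(l, c, l)) · l · l · l), c, l)

Derivation:
Descend into:  c · c · c · (l · (d(c, l, l) · c)) · d(d(l, c, c), c · l · (c · l), c · c · (c · l))
Un-nest:  c · c · c · l · d(c, l, l) · c · d(d(l, c, c), c · l · (c · l), c · c · (c · l))
Canonicalize subterm:  d(d(l, c, c), c · l · (c · l), c · c · (c · l))  →  d(d(l, c, c), c · c · l · l, c · c · c · l)
Order the arguments:  c · c · c · c · d(c, l, l) · d(d(l, c, c), c · c · l · l, c · c · c · l) · l
Reassemble:  d(d(d(c · c · c · d(l, c, c) · l, d(c · c · c, d(c, c, c), c · c · c · l), c · d(l, c, c) · l · l · l), c · c · c · c · d(c, l, l) · d(d(l, c, c), c · c · l · l, c · c · c · l) · l, c · d(c, c, l) · d(c, c, l) · d(d(c, l, l), l · l, d(l, c, l)) · l · l · l), c, l)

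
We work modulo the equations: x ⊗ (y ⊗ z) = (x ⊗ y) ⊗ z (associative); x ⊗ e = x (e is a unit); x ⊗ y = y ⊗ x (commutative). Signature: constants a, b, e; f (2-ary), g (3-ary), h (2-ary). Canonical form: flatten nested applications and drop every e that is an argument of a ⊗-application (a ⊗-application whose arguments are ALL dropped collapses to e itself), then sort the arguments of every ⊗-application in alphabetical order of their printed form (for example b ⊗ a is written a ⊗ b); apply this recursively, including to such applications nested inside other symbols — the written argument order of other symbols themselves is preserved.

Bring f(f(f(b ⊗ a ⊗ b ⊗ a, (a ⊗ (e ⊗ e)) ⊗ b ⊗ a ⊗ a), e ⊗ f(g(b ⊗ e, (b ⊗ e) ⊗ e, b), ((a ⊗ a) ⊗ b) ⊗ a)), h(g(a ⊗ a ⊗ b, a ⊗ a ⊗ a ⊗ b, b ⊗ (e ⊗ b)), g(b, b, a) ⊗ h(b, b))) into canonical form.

Work inside:  e ⊗ f(g(b ⊗ e, (b ⊗ e) ⊗ e, b), ((a ⊗ a) ⊗ b) ⊗ a)
Simplify inside:  f(g(b ⊗ e, (b ⊗ e) ⊗ e, b), ((a ⊗ a) ⊗ b) ⊗ a)  →  f(g(b, b, b), a ⊗ a ⊗ a ⊗ b)
Units out:  drop e
Sort:  f(g(b, b, b), a ⊗ a ⊗ a ⊗ b)
Rebuild:  f(f(f(a ⊗ a ⊗ b ⊗ b, a ⊗ a ⊗ a ⊗ b), f(g(b, b, b), a ⊗ a ⊗ a ⊗ b)), h(g(a ⊗ a ⊗ b, a ⊗ a ⊗ a ⊗ b, b ⊗ b), g(b, b, a) ⊗ h(b, b)))

Answer: f(f(f(a ⊗ a ⊗ b ⊗ b, a ⊗ a ⊗ a ⊗ b), f(g(b, b, b), a ⊗ a ⊗ a ⊗ b)), h(g(a ⊗ a ⊗ b, a ⊗ a ⊗ a ⊗ b, b ⊗ b), g(b, b, a) ⊗ h(b, b)))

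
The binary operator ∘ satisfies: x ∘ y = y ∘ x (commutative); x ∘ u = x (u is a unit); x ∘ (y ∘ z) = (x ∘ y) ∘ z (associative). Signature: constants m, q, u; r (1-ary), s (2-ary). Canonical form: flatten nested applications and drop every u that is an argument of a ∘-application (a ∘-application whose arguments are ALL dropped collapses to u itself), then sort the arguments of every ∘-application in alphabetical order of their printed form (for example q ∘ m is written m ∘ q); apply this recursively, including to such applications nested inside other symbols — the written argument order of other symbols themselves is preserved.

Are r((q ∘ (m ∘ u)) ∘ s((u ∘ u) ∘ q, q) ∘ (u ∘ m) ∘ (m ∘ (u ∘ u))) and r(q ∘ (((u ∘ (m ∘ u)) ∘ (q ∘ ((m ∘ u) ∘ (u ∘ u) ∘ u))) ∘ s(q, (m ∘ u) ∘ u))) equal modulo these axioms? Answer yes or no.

Left:  r((q ∘ (m ∘ u)) ∘ s((u ∘ u) ∘ q, q) ∘ (u ∘ m) ∘ (m ∘ (u ∘ u)))
  Descend into:  (q ∘ (m ∘ u)) ∘ s((u ∘ u) ∘ q, q) ∘ (u ∘ m) ∘ (m ∘ (u ∘ u))
  Flatten:  q ∘ m ∘ u ∘ s((u ∘ u) ∘ q, q) ∘ u ∘ m ∘ m ∘ u ∘ u
  Simplify inside:  s((u ∘ u) ∘ q, q)  →  s(q, q)
  Units out:  drop u (×4)
  Sort:  m ∘ m ∘ m ∘ q ∘ s(q, q)
  Reassemble:  r(m ∘ m ∘ m ∘ q ∘ s(q, q))
Right:  r(q ∘ (((u ∘ (m ∘ u)) ∘ (q ∘ ((m ∘ u) ∘ (u ∘ u) ∘ u))) ∘ s(q, (m ∘ u) ∘ u)))
  Focus inside:  q ∘ (((u ∘ (m ∘ u)) ∘ (q ∘ ((m ∘ u) ∘ (u ∘ u) ∘ u))) ∘ s(q, (m ∘ u) ∘ u))
  Un-nest:  q ∘ u ∘ m ∘ u ∘ q ∘ m ∘ u ∘ u ∘ u ∘ u ∘ s(q, (m ∘ u) ∘ u)
  Simplify inside:  s(q, (m ∘ u) ∘ u)  →  s(q, m)
  Units out:  drop u (×6)
  Order the arguments:  m ∘ m ∘ q ∘ q ∘ s(q, m)
  Reassemble:  r(m ∘ m ∘ q ∘ q ∘ s(q, m))

Answer: no — r(m ∘ m ∘ m ∘ q ∘ s(q, q)) vs r(m ∘ m ∘ q ∘ q ∘ s(q, m))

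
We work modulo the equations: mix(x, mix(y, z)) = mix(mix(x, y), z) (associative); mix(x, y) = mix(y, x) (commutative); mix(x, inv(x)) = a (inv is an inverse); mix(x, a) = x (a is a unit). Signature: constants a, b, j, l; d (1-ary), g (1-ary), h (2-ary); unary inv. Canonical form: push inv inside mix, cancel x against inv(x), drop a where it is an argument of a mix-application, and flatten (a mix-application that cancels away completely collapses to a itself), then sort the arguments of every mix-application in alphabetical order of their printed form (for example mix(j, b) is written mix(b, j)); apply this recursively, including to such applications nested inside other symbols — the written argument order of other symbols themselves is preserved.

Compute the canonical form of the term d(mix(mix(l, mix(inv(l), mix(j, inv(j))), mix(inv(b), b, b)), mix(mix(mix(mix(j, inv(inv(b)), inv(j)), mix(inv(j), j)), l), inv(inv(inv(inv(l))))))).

Answer: d(mix(b, b, l, l))

Derivation:
Work inside:  mix(mix(l, mix(inv(l), mix(j, inv(j))), mix(inv(b), b, b)), mix(mix(mix(mix(j, inv(inv(b)), inv(j)), mix(inv(j), j)), l), inv(inv(inv(inv(l))))))
Push inv inside:  distribute inv over mix and collapse double inv
Cancel:  j cancels
Combine occurrences:  mix(l, l, b, b)
Order the arguments:  mix(b, b, l, l)
Reassemble:  d(mix(b, b, l, l))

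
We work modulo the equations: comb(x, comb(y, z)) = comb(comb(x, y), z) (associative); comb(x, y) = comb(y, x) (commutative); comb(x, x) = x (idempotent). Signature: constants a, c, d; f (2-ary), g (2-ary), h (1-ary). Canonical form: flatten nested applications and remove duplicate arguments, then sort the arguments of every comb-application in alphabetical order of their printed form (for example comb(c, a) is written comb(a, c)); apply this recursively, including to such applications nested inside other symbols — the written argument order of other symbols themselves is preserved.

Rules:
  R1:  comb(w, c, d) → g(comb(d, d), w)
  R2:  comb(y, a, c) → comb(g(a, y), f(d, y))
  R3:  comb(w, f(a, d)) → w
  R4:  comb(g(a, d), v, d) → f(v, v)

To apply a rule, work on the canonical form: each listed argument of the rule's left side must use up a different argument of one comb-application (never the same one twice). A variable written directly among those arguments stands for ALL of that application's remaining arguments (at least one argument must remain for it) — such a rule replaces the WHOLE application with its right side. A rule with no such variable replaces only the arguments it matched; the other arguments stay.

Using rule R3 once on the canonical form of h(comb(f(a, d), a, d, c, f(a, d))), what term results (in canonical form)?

Canonical form:  h(comb(a, c, d, f(a, d)))
R3 matches:  uses f(a, d);  w := comb(a, c, d)
Every leftover argument binds to the variable; the entire application is replaced.
New term:  h(comb(a, c, d))

Answer: h(comb(a, c, d))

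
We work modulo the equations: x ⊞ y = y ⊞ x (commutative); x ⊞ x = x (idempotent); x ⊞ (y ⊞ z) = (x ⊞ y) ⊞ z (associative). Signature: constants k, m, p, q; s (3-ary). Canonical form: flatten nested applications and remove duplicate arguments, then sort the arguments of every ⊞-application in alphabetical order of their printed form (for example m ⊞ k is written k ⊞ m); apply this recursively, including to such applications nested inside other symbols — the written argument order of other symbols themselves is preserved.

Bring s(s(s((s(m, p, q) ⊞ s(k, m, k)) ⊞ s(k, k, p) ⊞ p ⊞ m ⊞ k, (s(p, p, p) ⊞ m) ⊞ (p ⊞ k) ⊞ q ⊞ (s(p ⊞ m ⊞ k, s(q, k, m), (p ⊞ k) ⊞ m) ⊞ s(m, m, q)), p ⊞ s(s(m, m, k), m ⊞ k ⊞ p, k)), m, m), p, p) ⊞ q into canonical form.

Canonicalize subterm:  s(s(s((s(m, p, q) ⊞ s(k, m, k)) ⊞ s(k, k, p) ⊞ p ⊞ m ⊞ k, (s(p, p, p) ⊞ m) ⊞ (p ⊞ k) ⊞ q ⊞ (s(p ⊞ m ⊞ k, s(q, k, m), (p ⊞ k) ⊞ m) ⊞ s(m, m, q)), p ⊞ s(s(m, m, k), m ⊞ k ⊞ p, k)), m, m), p, p)  →  s(s(s(k ⊞ m ⊞ p ⊞ s(k, k, p) ⊞ s(k, m, k) ⊞ s(m, p, q), k ⊞ m ⊞ p ⊞ q ⊞ s(k ⊞ m ⊞ p, s(q, k, m), k ⊞ m ⊞ p) ⊞ s(m, m, q) ⊞ s(p, p, p), p ⊞ s(s(m, m, k), k ⊞ m ⊞ p, k)), m, m), p, p)
Order the arguments:  q ⊞ s(s(s(k ⊞ m ⊞ p ⊞ s(k, k, p) ⊞ s(k, m, k) ⊞ s(m, p, q), k ⊞ m ⊞ p ⊞ q ⊞ s(k ⊞ m ⊞ p, s(q, k, m), k ⊞ m ⊞ p) ⊞ s(m, m, q) ⊞ s(p, p, p), p ⊞ s(s(m, m, k), k ⊞ m ⊞ p, k)), m, m), p, p)

Answer: q ⊞ s(s(s(k ⊞ m ⊞ p ⊞ s(k, k, p) ⊞ s(k, m, k) ⊞ s(m, p, q), k ⊞ m ⊞ p ⊞ q ⊞ s(k ⊞ m ⊞ p, s(q, k, m), k ⊞ m ⊞ p) ⊞ s(m, m, q) ⊞ s(p, p, p), p ⊞ s(s(m, m, k), k ⊞ m ⊞ p, k)), m, m), p, p)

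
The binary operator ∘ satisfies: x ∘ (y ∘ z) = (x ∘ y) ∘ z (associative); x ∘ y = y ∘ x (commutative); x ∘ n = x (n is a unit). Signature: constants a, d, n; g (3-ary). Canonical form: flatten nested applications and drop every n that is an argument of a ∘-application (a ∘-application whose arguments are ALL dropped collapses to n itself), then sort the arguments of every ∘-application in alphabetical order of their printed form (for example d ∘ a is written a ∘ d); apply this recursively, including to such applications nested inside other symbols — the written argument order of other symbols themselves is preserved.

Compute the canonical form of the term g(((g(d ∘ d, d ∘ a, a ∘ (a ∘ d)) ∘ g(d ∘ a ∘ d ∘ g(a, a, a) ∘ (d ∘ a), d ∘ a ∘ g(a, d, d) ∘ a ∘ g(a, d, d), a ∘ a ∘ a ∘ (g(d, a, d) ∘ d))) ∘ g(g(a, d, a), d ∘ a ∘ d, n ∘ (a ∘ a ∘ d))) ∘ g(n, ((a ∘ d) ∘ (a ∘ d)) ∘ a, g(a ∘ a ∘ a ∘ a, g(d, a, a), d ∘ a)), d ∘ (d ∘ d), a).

Descend into:  ((g(d ∘ d, d ∘ a, a ∘ (a ∘ d)) ∘ g(d ∘ a ∘ d ∘ g(a, a, a) ∘ (d ∘ a), d ∘ a ∘ g(a, d, d) ∘ a ∘ g(a, d, d), a ∘ a ∘ a ∘ (g(d, a, d) ∘ d))) ∘ g(g(a, d, a), d ∘ a ∘ d, n ∘ (a ∘ a ∘ d))) ∘ g(n, ((a ∘ d) ∘ (a ∘ d)) ∘ a, g(a ∘ a ∘ a ∘ a, g(d, a, a), d ∘ a))
Merge nested applications:  g(d ∘ d, d ∘ a, a ∘ (a ∘ d)) ∘ g(d ∘ a ∘ d ∘ g(a, a, a) ∘ (d ∘ a), d ∘ a ∘ g(a, d, d) ∘ a ∘ g(a, d, d), a ∘ a ∘ a ∘ (g(d, a, d) ∘ d)) ∘ g(g(a, d, a), d ∘ a ∘ d, n ∘ (a ∘ a ∘ d)) ∘ g(n, ((a ∘ d) ∘ (a ∘ d)) ∘ a, g(a ∘ a ∘ a ∘ a, g(d, a, a), d ∘ a))
Simplify inside:  g(d ∘ d, d ∘ a, a ∘ (a ∘ d))  →  g(d ∘ d, a ∘ d, a ∘ a ∘ d)
Canonicalize subterm:  g(d ∘ a ∘ d ∘ g(a, a, a) ∘ (d ∘ a), d ∘ a ∘ g(a, d, d) ∘ a ∘ g(a, d, d), a ∘ a ∘ a ∘ (g(d, a, d) ∘ d))  →  g(a ∘ a ∘ d ∘ d ∘ d ∘ g(a, a, a), a ∘ a ∘ d ∘ g(a, d, d) ∘ g(a, d, d), a ∘ a ∘ a ∘ d ∘ g(d, a, d))
Canonicalize subterm:  g(g(a, d, a), d ∘ a ∘ d, n ∘ (a ∘ a ∘ d))  →  g(g(a, d, a), a ∘ d ∘ d, a ∘ a ∘ d)
Order the arguments:  g(a ∘ a ∘ d ∘ d ∘ d ∘ g(a, a, a), a ∘ a ∘ d ∘ g(a, d, d) ∘ g(a, d, d), a ∘ a ∘ a ∘ d ∘ g(d, a, d)) ∘ g(d ∘ d, a ∘ d, a ∘ a ∘ d) ∘ g(g(a, d, a), a ∘ d ∘ d, a ∘ a ∘ d) ∘ g(n, a ∘ a ∘ a ∘ d ∘ d, g(a ∘ a ∘ a ∘ a, g(d, a, a), a ∘ d))
Put back:  g(g(a ∘ a ∘ d ∘ d ∘ d ∘ g(a, a, a), a ∘ a ∘ d ∘ g(a, d, d) ∘ g(a, d, d), a ∘ a ∘ a ∘ d ∘ g(d, a, d)) ∘ g(d ∘ d, a ∘ d, a ∘ a ∘ d) ∘ g(g(a, d, a), a ∘ d ∘ d, a ∘ a ∘ d) ∘ g(n, a ∘ a ∘ a ∘ d ∘ d, g(a ∘ a ∘ a ∘ a, g(d, a, a), a ∘ d)), d ∘ d ∘ d, a)

Answer: g(g(a ∘ a ∘ d ∘ d ∘ d ∘ g(a, a, a), a ∘ a ∘ d ∘ g(a, d, d) ∘ g(a, d, d), a ∘ a ∘ a ∘ d ∘ g(d, a, d)) ∘ g(d ∘ d, a ∘ d, a ∘ a ∘ d) ∘ g(g(a, d, a), a ∘ d ∘ d, a ∘ a ∘ d) ∘ g(n, a ∘ a ∘ a ∘ d ∘ d, g(a ∘ a ∘ a ∘ a, g(d, a, a), a ∘ d)), d ∘ d ∘ d, a)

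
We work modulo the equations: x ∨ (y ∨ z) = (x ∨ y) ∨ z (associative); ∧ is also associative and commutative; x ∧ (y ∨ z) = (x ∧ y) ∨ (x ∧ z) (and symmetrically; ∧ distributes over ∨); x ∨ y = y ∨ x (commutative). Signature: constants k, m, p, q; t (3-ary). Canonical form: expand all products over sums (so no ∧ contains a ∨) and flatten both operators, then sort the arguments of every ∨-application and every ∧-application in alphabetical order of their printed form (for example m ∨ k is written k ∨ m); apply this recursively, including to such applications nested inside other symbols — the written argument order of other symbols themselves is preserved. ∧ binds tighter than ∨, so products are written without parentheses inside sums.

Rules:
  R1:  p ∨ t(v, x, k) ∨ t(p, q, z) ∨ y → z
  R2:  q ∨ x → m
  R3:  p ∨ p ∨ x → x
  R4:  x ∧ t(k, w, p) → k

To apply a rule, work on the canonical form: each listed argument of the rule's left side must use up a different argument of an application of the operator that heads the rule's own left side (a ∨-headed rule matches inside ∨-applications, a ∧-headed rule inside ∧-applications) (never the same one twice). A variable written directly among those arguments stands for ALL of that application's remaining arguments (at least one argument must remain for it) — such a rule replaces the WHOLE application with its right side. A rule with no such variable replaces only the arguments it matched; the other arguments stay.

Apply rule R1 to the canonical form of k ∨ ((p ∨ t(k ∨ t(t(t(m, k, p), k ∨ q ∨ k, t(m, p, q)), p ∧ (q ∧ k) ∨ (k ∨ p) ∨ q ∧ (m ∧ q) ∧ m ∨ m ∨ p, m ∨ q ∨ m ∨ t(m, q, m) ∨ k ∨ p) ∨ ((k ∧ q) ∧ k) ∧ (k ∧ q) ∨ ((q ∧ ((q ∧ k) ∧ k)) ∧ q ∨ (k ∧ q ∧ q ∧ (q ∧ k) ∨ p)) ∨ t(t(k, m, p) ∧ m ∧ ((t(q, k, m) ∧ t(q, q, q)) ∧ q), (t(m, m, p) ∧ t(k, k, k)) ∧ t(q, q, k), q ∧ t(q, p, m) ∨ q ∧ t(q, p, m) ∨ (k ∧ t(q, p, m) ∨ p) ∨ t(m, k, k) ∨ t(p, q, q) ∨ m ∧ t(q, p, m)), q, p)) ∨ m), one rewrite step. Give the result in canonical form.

Answer: k ∨ m ∨ p ∨ t(k ∨ k ∧ k ∧ k ∧ q ∧ q ∨ k ∧ k ∧ q ∧ q ∧ q ∨ k ∧ k ∧ q ∧ q ∧ q ∨ p ∨ t(m ∧ q ∧ t(k, m, p) ∧ t(q, k, m) ∧ t(q, q, q), t(k, k, k) ∧ t(m, m, p) ∧ t(q, q, k), q) ∨ t(t(t(m, k, p), k ∨ k ∨ q, t(m, p, q)), k ∨ k ∧ p ∧ q ∨ m ∨ m ∧ m ∧ q ∧ q ∨ p ∨ p, k ∨ m ∨ m ∨ p ∨ q ∨ t(m, q, m)), q, p)

Derivation:
Canonical form:  k ∨ m ∨ p ∨ t(k ∨ k ∧ k ∧ k ∧ q ∧ q ∨ k ∧ k ∧ q ∧ q ∧ q ∨ k ∧ k ∧ q ∧ q ∧ q ∨ p ∨ t(m ∧ q ∧ t(k, m, p) ∧ t(q, k, m) ∧ t(q, q, q), t(k, k, k) ∧ t(m, m, p) ∧ t(q, q, k), k ∧ t(q, p, m) ∨ m ∧ t(q, p, m) ∨ p ∨ q ∧ t(q, p, m) ∨ q ∧ t(q, p, m) ∨ t(m, k, k) ∨ t(p, q, q)) ∨ t(t(t(m, k, p), k ∨ k ∨ q, t(m, p, q)), k ∨ k ∧ p ∧ q ∨ m ∨ m ∧ m ∧ q ∧ q ∨ p ∨ p, k ∨ m ∨ m ∨ p ∨ q ∨ t(m, q, m)), q, p)
Match R1:  consume p, t(m, k, k), t(p, q, q);  v := m, x := k, y := k ∧ t(q, p, m) ∨ m ∧ t(q, p, m) ∨ q ∧ t(q, p, m) ∨ q ∧ t(q, p, m), z := q
Every leftover argument binds to the variable; the entire application is replaced.
Giving:  k ∨ m ∨ p ∨ t(k ∨ k ∧ k ∧ k ∧ q ∧ q ∨ k ∧ k ∧ q ∧ q ∧ q ∨ k ∧ k ∧ q ∧ q ∧ q ∨ p ∨ t(m ∧ q ∧ t(k, m, p) ∧ t(q, k, m) ∧ t(q, q, q), t(k, k, k) ∧ t(m, m, p) ∧ t(q, q, k), q) ∨ t(t(t(m, k, p), k ∨ k ∨ q, t(m, p, q)), k ∨ k ∧ p ∧ q ∨ m ∨ m ∧ m ∧ q ∧ q ∨ p ∨ p, k ∨ m ∨ m ∨ p ∨ q ∨ t(m, q, m)), q, p)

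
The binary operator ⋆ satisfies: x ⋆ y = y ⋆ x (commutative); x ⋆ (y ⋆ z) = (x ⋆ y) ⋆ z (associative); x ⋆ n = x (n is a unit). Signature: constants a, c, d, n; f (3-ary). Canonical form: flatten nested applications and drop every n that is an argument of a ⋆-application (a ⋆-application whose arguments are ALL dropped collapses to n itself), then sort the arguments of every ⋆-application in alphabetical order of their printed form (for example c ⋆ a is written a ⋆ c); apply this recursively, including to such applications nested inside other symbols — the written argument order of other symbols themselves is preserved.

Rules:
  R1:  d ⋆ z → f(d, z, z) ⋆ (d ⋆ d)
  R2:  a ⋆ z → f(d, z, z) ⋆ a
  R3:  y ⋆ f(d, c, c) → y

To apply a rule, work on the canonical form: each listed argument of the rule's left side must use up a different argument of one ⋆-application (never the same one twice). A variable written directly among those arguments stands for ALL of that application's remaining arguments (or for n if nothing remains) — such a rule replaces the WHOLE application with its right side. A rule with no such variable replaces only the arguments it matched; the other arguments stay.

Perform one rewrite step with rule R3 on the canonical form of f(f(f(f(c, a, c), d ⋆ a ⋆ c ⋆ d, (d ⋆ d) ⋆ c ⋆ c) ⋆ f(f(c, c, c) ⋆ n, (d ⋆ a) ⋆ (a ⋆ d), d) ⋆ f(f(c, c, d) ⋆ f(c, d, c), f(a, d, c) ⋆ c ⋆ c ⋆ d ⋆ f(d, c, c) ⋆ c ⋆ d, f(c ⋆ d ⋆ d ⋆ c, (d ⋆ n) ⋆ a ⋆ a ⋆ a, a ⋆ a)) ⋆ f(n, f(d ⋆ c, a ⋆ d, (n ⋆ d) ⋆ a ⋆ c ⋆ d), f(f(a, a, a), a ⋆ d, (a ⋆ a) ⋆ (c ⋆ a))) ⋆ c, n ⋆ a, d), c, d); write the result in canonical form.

Answer: f(f(c ⋆ f(f(c, a, c), a ⋆ c ⋆ d ⋆ d, c ⋆ c ⋆ d ⋆ d) ⋆ f(f(c, c, c), a ⋆ a ⋆ d ⋆ d, d) ⋆ f(f(c, c, d) ⋆ f(c, d, c), c ⋆ c ⋆ c ⋆ d ⋆ d ⋆ f(a, d, c), f(c ⋆ c ⋆ d ⋆ d, a ⋆ a ⋆ a ⋆ d, a ⋆ a)) ⋆ f(n, f(c ⋆ d, a ⋆ d, a ⋆ c ⋆ d ⋆ d), f(f(a, a, a), a ⋆ d, a ⋆ a ⋆ a ⋆ c)), a, d), c, d)

Derivation:
Canonical form:  f(f(c ⋆ f(f(c, a, c), a ⋆ c ⋆ d ⋆ d, c ⋆ c ⋆ d ⋆ d) ⋆ f(f(c, c, c), a ⋆ a ⋆ d ⋆ d, d) ⋆ f(f(c, c, d) ⋆ f(c, d, c), c ⋆ c ⋆ c ⋆ d ⋆ d ⋆ f(a, d, c) ⋆ f(d, c, c), f(c ⋆ c ⋆ d ⋆ d, a ⋆ a ⋆ a ⋆ d, a ⋆ a)) ⋆ f(n, f(c ⋆ d, a ⋆ d, a ⋆ c ⋆ d ⋆ d), f(f(a, a, a), a ⋆ d, a ⋆ a ⋆ a ⋆ c)), a, d), c, d)
R3 matches:  uses f(d, c, c);  y := c ⋆ c ⋆ c ⋆ d ⋆ d ⋆ f(a, d, c)
The extension variable absorbs all remaining arguments, so the whole application is rewritten.
Giving:  f(f(c ⋆ f(f(c, a, c), a ⋆ c ⋆ d ⋆ d, c ⋆ c ⋆ d ⋆ d) ⋆ f(f(c, c, c), a ⋆ a ⋆ d ⋆ d, d) ⋆ f(f(c, c, d) ⋆ f(c, d, c), c ⋆ c ⋆ c ⋆ d ⋆ d ⋆ f(a, d, c), f(c ⋆ c ⋆ d ⋆ d, a ⋆ a ⋆ a ⋆ d, a ⋆ a)) ⋆ f(n, f(c ⋆ d, a ⋆ d, a ⋆ c ⋆ d ⋆ d), f(f(a, a, a), a ⋆ d, a ⋆ a ⋆ a ⋆ c)), a, d), c, d)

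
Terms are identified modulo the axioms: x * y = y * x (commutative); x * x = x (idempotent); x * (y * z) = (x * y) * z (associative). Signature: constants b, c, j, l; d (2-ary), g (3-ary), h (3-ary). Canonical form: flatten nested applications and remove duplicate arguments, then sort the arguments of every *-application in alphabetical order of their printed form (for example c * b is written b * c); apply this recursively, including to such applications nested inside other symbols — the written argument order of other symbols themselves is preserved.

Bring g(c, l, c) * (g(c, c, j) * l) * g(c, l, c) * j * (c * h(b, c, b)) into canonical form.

Answer: c * g(c, c, j) * g(c, l, c) * h(b, c, b) * j * l

Derivation:
Un-nest:  g(c, l, c) * g(c, c, j) * l * g(c, l, c) * j * c * h(b, c, b)
Drop duplicates:  drop duplicate g(c, l, c)
Order the arguments:  c * g(c, c, j) * g(c, l, c) * h(b, c, b) * j * l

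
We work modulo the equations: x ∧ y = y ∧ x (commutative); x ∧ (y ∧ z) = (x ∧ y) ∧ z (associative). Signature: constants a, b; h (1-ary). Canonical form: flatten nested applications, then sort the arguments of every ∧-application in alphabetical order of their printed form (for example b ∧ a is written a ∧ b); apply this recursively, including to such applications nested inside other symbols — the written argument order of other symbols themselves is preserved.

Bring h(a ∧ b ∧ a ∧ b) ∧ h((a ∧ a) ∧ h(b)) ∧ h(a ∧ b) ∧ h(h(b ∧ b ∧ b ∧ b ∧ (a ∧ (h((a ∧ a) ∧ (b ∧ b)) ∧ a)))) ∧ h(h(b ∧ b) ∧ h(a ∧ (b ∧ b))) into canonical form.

Answer: h(a ∧ a ∧ b ∧ b) ∧ h(a ∧ a ∧ h(b)) ∧ h(a ∧ b) ∧ h(h(a ∧ a ∧ b ∧ b ∧ b ∧ b ∧ h(a ∧ a ∧ b ∧ b))) ∧ h(h(a ∧ b ∧ b) ∧ h(b ∧ b))

Derivation:
Inside:  h(a ∧ b ∧ a ∧ b)  →  h(a ∧ a ∧ b ∧ b)
Canonicalize subterm:  h((a ∧ a) ∧ h(b))  →  h(a ∧ a ∧ h(b))
Simplify inside:  h(h(b ∧ b ∧ b ∧ b ∧ (a ∧ (h((a ∧ a) ∧ (b ∧ b)) ∧ a))))  →  h(h(a ∧ a ∧ b ∧ b ∧ b ∧ b ∧ h(a ∧ a ∧ b ∧ b)))
Sort:  h(a ∧ a ∧ b ∧ b) ∧ h(a ∧ a ∧ h(b)) ∧ h(a ∧ b) ∧ h(h(a ∧ a ∧ b ∧ b ∧ b ∧ b ∧ h(a ∧ a ∧ b ∧ b))) ∧ h(h(a ∧ b ∧ b) ∧ h(b ∧ b))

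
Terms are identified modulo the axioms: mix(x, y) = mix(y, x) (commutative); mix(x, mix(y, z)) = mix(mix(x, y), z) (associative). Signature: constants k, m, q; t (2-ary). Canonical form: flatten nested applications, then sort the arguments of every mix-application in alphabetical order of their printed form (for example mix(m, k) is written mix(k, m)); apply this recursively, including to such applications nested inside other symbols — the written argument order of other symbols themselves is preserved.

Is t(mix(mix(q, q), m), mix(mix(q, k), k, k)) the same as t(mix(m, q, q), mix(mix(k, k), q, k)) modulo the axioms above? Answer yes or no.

Left:  t(mix(mix(q, q), m), mix(mix(q, k), k, k))
  Work inside:  mix(mix(q, k), k, k)
  Flatten:  mix(q, k, k, k)
  Sort arguments:  mix(k, k, k, q)
  Reassemble:  t(mix(m, q, q), mix(k, k, k, q))
Right:  t(mix(m, q, q), mix(mix(k, k), q, k))
  Work inside:  mix(mix(k, k), q, k)
  Flatten:  mix(k, k, q, k)
  Sort:  mix(k, k, k, q)
  Rebuild:  t(mix(m, q, q), mix(k, k, k, q))

Answer: yes — both canonical forms are t(mix(m, q, q), mix(k, k, k, q))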